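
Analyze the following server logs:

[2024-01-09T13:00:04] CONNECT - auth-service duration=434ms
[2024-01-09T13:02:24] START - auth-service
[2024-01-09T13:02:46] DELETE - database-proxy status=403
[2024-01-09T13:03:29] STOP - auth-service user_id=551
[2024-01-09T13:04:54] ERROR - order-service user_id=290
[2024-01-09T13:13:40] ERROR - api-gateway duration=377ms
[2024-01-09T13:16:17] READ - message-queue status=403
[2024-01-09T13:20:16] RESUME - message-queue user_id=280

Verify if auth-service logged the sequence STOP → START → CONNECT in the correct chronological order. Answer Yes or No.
No

To verify sequence order:

1. Find all events in sequence STOP → START → CONNECT for auth-service
2. Extract their timestamps
3. Check if timestamps are in ascending order
4. Result: No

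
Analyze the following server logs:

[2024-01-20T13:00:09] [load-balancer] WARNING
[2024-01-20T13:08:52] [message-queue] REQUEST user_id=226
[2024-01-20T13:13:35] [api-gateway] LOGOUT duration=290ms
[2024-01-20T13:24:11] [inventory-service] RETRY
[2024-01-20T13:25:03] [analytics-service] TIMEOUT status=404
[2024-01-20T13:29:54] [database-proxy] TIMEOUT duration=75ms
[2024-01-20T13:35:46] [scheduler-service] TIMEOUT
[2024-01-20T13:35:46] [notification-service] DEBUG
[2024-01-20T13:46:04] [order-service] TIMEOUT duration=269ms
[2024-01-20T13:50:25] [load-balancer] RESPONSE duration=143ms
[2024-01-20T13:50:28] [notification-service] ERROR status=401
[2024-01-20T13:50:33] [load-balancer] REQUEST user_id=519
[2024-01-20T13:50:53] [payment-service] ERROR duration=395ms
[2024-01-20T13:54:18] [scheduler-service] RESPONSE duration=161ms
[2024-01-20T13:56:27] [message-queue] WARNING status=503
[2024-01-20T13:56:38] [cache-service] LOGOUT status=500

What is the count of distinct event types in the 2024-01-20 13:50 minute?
3

To count unique event types:

1. Filter events in the minute starting at 2024-01-20 13:50
2. Extract event types from matching entries
3. Count unique types: 3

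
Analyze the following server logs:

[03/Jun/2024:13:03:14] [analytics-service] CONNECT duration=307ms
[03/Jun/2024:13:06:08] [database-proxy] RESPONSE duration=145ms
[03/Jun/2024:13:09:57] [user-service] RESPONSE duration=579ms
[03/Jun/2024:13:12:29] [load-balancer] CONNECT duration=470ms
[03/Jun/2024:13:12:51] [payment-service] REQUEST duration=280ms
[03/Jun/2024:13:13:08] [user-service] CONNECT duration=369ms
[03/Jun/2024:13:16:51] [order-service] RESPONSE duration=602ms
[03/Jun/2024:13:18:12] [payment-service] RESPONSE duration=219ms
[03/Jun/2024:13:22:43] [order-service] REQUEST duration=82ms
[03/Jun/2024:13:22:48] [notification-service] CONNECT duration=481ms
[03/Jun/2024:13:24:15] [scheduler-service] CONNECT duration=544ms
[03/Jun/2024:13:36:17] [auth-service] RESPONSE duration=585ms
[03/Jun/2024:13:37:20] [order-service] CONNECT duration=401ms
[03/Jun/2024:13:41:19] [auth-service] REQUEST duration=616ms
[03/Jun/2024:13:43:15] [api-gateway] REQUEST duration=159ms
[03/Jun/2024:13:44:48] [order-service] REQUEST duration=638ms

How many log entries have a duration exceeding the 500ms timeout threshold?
6

To count timeouts:

1. Threshold: 500ms
2. Extract duration from each log entry
3. Count entries where duration > 500
4. Timeout count: 6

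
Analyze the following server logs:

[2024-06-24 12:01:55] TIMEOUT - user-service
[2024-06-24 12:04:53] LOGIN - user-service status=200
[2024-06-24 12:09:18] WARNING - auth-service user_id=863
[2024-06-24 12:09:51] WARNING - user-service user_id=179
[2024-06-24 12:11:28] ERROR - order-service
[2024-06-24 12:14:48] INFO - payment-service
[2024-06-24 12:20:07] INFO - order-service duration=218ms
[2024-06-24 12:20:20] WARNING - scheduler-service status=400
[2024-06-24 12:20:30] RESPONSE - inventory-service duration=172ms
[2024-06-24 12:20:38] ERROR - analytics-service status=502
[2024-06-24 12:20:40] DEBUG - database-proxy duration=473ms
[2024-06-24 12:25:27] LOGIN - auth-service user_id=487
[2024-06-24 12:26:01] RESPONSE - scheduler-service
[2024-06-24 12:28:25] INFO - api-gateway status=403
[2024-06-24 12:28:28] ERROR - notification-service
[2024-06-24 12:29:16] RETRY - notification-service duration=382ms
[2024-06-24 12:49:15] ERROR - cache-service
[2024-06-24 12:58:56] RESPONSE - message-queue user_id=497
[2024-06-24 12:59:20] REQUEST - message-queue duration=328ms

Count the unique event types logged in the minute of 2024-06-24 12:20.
5

To count unique event types:

1. Filter events in the minute starting at 2024-06-24 12:20
2. Extract event types from matching entries
3. Count unique types: 5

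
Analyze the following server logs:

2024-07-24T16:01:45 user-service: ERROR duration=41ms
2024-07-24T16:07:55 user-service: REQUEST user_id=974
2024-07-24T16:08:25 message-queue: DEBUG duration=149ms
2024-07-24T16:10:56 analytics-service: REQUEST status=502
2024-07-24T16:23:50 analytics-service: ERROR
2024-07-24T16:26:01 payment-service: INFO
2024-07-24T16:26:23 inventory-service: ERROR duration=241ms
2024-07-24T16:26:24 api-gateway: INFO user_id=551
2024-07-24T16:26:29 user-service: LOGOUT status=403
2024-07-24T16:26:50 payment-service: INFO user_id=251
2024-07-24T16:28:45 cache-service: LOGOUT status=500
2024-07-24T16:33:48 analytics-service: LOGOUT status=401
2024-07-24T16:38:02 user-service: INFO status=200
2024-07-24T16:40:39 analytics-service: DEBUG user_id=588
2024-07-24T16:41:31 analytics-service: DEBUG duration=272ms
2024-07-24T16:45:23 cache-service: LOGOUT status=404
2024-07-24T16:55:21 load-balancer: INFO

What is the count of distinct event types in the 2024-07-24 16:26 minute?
3

To count unique event types:

1. Filter events in the minute starting at 2024-07-24 16:26
2. Extract event types from matching entries
3. Count unique types: 3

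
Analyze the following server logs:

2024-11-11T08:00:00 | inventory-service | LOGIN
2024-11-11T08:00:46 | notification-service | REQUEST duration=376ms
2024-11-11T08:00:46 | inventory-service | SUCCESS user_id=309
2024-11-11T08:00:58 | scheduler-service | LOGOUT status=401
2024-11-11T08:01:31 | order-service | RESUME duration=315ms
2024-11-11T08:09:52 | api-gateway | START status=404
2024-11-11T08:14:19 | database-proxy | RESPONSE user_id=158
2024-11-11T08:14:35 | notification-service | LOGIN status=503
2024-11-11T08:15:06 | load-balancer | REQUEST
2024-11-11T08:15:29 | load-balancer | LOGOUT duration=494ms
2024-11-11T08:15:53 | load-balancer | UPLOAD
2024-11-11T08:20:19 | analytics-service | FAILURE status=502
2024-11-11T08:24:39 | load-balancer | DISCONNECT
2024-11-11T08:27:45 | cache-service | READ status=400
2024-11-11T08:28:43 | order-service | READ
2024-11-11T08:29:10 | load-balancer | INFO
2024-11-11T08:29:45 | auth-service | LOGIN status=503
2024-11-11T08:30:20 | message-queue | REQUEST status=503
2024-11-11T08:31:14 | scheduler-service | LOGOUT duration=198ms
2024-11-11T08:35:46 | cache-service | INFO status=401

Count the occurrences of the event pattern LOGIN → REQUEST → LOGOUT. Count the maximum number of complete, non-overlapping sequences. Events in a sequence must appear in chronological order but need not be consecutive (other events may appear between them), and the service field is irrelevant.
3

To count sequences:

1. Look for pattern: LOGIN → REQUEST → LOGOUT
2. Greedily scan the log in chronological order, matching each sequence element in turn (ignoring service)
3. Each time the full pattern completes, increment the count and restart matching from the next event
4. Complete non-overlapping sequences found: 3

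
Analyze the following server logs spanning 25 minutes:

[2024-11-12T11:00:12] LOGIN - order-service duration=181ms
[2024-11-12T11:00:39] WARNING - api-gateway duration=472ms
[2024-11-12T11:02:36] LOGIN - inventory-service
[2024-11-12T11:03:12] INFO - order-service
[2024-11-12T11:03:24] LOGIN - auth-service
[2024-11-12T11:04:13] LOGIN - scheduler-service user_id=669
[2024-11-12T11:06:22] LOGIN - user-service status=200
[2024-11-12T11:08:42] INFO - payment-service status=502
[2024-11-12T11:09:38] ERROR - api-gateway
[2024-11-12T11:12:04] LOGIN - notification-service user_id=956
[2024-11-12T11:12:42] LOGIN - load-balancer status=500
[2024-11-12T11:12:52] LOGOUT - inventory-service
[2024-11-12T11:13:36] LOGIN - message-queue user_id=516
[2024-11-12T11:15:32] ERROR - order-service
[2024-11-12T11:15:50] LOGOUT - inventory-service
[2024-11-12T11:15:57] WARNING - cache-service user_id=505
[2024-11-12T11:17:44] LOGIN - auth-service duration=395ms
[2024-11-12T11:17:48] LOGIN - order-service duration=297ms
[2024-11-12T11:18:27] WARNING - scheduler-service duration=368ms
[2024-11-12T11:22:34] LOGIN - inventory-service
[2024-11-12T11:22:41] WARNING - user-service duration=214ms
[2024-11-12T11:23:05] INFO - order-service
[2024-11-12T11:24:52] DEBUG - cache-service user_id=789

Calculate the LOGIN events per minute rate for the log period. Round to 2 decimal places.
0.44

To calculate the rate:

1. Count total LOGIN events: 11
2. Total time period: 25 minutes
3. Rate = 11 / 25 = 0.44 events per minute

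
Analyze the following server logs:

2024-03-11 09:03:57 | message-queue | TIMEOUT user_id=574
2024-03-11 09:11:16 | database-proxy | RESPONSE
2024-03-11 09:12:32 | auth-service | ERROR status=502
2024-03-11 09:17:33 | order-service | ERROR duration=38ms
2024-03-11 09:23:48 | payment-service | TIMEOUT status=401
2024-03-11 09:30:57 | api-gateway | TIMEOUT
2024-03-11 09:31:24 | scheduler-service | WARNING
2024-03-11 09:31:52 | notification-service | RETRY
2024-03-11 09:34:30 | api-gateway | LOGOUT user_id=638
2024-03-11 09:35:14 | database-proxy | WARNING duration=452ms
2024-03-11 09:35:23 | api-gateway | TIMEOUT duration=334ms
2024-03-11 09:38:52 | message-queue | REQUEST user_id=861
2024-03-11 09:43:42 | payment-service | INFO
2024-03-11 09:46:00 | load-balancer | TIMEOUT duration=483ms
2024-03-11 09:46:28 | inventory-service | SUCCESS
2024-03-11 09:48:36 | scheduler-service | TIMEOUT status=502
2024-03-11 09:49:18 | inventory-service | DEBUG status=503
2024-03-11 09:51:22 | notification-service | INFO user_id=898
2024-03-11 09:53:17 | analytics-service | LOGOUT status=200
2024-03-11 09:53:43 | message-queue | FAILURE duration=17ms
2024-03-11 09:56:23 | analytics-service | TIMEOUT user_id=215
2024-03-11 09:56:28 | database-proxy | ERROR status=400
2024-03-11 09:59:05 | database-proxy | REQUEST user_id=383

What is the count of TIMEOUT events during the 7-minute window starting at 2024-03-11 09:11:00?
0

To count events in the time window:

1. Window boundaries: 2024-03-11 09:11:00 to 2024-03-11 09:18:00
2. Filter for TIMEOUT events within this window
3. Count matching events: 0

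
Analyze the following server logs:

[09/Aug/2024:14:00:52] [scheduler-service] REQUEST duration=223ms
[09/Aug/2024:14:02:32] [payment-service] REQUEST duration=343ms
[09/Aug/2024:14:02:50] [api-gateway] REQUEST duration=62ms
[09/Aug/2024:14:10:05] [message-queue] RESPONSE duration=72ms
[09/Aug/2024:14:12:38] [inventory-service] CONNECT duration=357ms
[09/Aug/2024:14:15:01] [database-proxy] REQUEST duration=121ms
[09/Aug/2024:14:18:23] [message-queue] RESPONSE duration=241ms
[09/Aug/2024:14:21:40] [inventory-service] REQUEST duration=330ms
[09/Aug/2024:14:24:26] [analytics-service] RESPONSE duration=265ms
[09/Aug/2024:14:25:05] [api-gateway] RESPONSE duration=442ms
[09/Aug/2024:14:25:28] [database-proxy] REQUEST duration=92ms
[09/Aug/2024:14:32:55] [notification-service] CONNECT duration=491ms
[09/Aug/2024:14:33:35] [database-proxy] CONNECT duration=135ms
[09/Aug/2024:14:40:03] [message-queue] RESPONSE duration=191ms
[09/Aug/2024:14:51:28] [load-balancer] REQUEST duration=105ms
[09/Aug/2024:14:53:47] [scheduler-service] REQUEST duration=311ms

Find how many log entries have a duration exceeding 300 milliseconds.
6

To count timeouts:

1. Threshold: 300ms
2. Extract duration from each log entry
3. Count entries where duration > 300
4. Timeout count: 6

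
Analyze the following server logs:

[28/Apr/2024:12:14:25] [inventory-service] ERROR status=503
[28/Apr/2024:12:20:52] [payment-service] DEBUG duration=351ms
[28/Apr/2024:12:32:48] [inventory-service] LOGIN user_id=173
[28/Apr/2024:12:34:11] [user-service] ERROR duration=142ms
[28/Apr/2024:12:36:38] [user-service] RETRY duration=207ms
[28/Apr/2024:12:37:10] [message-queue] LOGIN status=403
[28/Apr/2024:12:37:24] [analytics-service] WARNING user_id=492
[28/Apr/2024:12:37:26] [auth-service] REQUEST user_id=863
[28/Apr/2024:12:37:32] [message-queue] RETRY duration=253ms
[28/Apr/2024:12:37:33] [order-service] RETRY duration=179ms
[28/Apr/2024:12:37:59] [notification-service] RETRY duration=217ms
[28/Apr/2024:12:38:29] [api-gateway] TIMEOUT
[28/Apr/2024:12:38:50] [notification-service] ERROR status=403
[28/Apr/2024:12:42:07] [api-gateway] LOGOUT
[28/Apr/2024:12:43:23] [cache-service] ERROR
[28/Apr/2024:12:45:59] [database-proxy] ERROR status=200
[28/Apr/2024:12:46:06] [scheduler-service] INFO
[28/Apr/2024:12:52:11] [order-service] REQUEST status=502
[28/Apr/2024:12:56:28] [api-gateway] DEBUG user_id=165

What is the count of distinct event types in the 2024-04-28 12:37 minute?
4

To count unique event types:

1. Filter events in the minute starting at 2024-04-28 12:37
2. Extract event types from matching entries
3. Count unique types: 4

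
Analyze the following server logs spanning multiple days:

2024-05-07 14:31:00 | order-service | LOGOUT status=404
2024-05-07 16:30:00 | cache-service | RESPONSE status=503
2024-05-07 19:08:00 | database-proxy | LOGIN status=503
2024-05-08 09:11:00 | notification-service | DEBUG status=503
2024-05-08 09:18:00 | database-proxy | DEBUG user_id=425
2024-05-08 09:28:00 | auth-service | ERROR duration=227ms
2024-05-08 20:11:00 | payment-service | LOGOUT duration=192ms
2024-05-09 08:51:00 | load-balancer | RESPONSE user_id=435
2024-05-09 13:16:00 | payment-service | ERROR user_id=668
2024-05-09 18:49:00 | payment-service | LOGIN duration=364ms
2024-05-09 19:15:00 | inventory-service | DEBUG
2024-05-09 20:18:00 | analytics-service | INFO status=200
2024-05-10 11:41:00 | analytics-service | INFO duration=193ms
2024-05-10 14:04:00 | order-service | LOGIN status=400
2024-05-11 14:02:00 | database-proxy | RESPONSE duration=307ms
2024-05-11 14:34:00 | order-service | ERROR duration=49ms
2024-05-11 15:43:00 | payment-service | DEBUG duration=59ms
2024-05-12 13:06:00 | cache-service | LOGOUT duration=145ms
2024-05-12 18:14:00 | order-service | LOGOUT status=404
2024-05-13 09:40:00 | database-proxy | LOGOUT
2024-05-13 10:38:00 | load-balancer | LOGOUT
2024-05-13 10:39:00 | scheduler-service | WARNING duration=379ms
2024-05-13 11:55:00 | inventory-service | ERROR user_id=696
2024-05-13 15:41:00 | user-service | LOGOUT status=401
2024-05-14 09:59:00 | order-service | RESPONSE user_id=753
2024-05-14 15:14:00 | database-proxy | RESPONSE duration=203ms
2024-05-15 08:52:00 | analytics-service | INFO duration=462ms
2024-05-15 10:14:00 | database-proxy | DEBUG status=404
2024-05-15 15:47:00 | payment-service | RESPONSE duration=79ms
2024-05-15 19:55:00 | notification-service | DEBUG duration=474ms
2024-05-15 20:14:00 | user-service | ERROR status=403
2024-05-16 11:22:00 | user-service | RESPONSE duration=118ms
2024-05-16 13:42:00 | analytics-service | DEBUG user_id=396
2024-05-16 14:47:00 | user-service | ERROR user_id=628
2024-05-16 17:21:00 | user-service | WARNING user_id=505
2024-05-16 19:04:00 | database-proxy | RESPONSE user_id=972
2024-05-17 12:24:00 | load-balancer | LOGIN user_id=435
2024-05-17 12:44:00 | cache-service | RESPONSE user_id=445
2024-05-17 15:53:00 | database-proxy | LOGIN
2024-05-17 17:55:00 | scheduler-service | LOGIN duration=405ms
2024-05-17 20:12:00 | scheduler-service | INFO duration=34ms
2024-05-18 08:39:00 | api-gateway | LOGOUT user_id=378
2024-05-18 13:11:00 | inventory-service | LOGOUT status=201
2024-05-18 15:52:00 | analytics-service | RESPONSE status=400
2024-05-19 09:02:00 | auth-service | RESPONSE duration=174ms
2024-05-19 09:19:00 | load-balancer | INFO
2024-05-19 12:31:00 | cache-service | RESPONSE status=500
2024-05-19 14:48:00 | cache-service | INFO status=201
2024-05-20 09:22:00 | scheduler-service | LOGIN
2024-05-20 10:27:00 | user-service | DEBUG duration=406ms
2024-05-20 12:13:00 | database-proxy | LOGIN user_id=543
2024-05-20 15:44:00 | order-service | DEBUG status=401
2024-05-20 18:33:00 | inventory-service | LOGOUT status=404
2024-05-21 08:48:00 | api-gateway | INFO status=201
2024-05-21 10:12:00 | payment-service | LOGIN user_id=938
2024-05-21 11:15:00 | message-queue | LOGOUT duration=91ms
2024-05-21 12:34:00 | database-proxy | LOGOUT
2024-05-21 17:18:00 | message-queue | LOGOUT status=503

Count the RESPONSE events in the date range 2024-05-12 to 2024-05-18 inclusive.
7

To filter by date range:

1. Date range: 2024-05-12 through 2024-05-18, both dates inclusive
2. Filter for RESPONSE events whose date falls in this range
3. Count matching events: 7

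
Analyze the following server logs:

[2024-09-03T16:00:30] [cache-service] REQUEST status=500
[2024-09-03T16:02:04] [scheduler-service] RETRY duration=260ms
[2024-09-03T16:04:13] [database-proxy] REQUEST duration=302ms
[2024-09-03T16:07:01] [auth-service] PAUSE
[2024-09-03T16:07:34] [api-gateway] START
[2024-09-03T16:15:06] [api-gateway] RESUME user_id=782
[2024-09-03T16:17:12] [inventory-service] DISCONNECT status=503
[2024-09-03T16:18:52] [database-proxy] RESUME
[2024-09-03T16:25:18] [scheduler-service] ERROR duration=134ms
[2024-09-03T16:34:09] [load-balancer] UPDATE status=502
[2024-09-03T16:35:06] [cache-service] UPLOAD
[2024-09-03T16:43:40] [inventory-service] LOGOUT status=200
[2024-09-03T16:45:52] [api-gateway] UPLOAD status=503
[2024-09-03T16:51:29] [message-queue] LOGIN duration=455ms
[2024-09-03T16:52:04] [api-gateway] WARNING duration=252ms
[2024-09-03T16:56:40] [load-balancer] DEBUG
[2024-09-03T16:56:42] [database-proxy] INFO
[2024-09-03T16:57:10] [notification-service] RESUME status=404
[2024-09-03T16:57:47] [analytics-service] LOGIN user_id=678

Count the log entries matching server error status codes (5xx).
4

To find matching entries:

1. Pattern to match: server error status codes (5xx)
2. Scan each log entry for the pattern
3. Count matches: 4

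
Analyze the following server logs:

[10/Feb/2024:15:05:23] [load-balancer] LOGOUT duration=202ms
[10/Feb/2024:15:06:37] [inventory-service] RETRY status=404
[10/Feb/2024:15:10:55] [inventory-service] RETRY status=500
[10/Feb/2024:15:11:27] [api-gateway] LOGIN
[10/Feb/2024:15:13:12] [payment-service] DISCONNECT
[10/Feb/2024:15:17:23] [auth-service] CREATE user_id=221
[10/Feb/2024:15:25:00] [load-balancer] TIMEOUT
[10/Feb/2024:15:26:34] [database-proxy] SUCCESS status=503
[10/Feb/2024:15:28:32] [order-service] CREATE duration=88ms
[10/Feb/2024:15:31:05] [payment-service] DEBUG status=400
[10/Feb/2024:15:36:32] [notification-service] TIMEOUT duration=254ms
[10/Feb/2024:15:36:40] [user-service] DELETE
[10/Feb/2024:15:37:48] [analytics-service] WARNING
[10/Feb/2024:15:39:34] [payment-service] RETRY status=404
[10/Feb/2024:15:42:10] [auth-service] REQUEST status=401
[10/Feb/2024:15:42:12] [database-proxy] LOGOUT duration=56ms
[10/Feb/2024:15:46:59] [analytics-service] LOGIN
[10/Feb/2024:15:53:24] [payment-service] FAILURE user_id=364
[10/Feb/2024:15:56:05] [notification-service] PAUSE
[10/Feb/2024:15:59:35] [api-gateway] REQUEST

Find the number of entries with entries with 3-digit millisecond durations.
2

To find matching entries:

1. Pattern to match: entries with 3-digit millisecond durations
2. Scan each log entry for the pattern
3. Count matches: 2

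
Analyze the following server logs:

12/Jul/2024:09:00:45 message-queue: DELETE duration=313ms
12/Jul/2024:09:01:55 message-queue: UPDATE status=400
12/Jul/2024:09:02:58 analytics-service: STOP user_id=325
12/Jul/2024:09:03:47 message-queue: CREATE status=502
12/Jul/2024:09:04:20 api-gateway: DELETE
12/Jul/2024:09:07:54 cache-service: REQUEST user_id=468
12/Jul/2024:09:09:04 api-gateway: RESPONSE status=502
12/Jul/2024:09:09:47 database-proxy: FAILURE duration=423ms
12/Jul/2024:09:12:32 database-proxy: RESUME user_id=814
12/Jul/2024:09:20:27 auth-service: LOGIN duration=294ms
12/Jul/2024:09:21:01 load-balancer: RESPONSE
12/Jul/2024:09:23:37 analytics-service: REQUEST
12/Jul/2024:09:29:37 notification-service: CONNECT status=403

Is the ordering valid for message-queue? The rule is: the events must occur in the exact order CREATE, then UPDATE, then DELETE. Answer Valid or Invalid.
Invalid

To validate ordering:

1. Required order: CREATE → UPDATE → DELETE
2. Rule: the events must occur in the exact order CREATE, then UPDATE, then DELETE
3. Check actual order of events for message-queue
4. Result: Invalid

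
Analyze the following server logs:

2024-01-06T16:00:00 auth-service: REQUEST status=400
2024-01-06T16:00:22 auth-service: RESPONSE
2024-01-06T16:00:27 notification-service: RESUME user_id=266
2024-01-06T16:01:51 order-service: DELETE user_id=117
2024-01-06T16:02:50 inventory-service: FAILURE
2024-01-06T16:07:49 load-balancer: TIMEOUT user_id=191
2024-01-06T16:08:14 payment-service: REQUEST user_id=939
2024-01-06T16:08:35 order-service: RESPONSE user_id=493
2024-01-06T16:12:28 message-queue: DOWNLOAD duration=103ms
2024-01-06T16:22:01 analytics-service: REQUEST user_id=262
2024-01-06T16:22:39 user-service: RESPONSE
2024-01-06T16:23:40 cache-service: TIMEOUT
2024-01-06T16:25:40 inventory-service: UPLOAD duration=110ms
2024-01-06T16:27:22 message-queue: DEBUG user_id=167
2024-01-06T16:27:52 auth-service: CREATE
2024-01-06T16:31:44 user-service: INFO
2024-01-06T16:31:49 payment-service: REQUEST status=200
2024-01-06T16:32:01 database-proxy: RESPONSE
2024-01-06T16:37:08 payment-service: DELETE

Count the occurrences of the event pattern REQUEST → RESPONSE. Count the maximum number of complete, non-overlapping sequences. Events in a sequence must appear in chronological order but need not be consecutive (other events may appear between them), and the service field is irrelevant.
4

To count sequences:

1. Look for pattern: REQUEST → RESPONSE
2. Greedily scan the log in chronological order, matching each sequence element in turn (ignoring service)
3. Each time the full pattern completes, increment the count and restart matching from the next event
4. Complete non-overlapping sequences found: 4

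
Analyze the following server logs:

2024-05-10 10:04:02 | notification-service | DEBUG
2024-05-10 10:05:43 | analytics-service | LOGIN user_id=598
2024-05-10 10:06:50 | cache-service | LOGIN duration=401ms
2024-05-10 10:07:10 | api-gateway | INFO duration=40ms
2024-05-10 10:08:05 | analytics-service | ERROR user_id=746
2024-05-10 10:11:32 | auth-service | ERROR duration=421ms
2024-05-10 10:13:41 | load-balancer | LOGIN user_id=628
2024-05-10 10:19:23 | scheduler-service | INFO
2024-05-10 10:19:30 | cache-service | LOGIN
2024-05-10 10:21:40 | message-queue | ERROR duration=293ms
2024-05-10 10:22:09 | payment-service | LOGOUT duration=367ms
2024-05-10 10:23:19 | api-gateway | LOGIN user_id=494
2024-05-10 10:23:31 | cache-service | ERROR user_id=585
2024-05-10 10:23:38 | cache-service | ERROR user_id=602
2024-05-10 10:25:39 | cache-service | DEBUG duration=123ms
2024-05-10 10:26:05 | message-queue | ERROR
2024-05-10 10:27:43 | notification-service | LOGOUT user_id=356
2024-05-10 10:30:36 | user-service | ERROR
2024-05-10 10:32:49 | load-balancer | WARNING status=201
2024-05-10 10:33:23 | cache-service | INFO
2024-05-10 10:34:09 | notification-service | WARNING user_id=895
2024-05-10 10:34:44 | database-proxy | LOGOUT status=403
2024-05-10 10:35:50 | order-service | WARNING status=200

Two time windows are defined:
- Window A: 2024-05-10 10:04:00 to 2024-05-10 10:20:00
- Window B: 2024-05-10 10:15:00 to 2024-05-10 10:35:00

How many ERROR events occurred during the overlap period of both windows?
0

To find overlap events:

1. Window A: 2024-05-10 10:04:00 to 2024-05-10 10:20:00
2. Window B: 2024-05-10 10:15:00 to 2024-05-10 10:35:00
3. Overlap period: 2024-05-10 10:15:00 to 2024-05-10 10:20:00
4. Count ERROR events in overlap: 0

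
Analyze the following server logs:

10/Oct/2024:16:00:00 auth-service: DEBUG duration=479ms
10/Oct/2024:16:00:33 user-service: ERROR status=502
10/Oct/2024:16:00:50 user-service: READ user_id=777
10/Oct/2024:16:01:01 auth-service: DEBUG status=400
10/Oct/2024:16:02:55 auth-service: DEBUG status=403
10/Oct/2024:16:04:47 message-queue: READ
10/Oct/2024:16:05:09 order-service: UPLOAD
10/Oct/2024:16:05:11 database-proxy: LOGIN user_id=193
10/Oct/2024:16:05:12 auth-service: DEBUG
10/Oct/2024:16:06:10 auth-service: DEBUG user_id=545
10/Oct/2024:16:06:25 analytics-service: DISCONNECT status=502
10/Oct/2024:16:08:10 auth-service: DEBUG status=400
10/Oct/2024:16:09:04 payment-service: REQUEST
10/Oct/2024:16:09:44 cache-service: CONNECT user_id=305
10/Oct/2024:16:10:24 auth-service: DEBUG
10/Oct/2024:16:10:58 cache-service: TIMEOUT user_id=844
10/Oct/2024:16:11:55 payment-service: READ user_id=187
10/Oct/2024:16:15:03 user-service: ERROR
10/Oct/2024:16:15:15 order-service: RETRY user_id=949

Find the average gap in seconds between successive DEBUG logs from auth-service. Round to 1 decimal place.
104.0

To calculate average interval:

1. Find all DEBUG events for auth-service in order
2. Calculate time gaps between consecutive events
3. Compute mean of gaps: 624 / 6 = 104.0 seconds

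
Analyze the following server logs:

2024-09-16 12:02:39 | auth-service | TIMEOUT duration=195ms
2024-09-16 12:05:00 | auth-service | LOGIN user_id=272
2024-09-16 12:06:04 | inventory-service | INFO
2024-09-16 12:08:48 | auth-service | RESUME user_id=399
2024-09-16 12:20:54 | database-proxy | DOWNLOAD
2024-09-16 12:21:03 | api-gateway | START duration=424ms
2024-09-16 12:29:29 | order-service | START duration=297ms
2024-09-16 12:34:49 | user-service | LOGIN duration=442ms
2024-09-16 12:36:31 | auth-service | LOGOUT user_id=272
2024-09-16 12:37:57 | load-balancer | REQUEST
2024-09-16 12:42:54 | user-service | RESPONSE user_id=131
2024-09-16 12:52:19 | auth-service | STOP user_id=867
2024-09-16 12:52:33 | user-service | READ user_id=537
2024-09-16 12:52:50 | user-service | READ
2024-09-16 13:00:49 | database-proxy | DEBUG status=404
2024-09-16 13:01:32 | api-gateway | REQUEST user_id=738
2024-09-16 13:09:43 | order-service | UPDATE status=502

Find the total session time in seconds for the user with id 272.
1891

To calculate session duration:

1. Find LOGIN event for user_id=272: 2024-09-16 12:05:00
2. Find LOGOUT event for user_id=272: 2024-09-16 12:36:31
3. Session duration: 2024-09-16 12:36:31 - 2024-09-16 12:05:00 = 1891 seconds (31 minutes)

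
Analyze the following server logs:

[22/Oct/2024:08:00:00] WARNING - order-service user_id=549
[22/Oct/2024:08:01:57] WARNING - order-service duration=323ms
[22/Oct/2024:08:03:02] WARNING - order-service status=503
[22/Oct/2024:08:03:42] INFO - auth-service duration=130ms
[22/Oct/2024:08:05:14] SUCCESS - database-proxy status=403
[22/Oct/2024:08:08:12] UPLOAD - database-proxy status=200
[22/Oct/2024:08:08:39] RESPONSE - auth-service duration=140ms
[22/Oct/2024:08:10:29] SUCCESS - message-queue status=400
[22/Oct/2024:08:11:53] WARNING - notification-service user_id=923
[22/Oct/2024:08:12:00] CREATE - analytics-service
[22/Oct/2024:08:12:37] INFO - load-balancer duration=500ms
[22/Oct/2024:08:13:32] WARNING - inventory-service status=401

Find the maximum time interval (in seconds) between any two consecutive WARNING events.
531

To find the longest gap:

1. Extract all WARNING events in chronological order
2. Calculate time differences between consecutive events
3. Find the maximum difference
4. Longest gap: 531 seconds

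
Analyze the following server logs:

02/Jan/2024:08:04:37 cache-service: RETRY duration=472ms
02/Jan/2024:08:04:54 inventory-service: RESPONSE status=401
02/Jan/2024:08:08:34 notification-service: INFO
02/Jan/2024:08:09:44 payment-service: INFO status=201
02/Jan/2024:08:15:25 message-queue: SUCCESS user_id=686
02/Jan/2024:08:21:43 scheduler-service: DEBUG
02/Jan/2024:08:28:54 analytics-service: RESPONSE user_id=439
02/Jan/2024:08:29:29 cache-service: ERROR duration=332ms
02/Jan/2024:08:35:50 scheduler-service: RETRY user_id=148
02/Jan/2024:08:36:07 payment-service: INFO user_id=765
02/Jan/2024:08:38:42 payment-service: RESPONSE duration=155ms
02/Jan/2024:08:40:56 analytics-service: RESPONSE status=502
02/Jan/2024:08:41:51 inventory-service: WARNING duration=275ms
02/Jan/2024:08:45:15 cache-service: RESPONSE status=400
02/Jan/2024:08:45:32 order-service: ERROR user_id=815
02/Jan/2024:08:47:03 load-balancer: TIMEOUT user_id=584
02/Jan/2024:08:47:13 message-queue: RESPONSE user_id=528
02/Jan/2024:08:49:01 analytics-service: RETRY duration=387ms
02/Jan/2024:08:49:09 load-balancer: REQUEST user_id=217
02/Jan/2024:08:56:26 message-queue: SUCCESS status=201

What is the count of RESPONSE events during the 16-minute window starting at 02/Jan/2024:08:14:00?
1

To count events in the time window:

1. Window boundaries: 02/Jan/2024:08:14:00 to 02/Jan/2024:08:30:00
2. Filter for RESPONSE events within this window
3. Count matching events: 1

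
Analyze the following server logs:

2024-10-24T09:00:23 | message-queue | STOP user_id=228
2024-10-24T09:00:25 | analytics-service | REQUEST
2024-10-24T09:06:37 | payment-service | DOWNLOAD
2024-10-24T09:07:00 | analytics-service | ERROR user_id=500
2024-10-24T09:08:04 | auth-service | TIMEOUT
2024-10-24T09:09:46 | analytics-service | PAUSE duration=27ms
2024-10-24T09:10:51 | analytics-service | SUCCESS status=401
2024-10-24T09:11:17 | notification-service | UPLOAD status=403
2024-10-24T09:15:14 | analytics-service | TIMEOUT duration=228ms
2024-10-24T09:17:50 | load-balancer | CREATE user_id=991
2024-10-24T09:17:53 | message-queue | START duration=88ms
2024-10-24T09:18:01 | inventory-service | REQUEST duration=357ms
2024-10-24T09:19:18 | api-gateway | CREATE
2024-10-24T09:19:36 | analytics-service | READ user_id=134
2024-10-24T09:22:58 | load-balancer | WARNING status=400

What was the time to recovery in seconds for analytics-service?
231

To calculate recovery time:

1. Find ERROR event for analytics-service: 2024-10-24T09:07:00
2. Find next SUCCESS event for analytics-service: 2024-10-24T09:10:51
3. Recovery time: 2024-10-24T09:10:51 - 2024-10-24T09:07:00 = 231 seconds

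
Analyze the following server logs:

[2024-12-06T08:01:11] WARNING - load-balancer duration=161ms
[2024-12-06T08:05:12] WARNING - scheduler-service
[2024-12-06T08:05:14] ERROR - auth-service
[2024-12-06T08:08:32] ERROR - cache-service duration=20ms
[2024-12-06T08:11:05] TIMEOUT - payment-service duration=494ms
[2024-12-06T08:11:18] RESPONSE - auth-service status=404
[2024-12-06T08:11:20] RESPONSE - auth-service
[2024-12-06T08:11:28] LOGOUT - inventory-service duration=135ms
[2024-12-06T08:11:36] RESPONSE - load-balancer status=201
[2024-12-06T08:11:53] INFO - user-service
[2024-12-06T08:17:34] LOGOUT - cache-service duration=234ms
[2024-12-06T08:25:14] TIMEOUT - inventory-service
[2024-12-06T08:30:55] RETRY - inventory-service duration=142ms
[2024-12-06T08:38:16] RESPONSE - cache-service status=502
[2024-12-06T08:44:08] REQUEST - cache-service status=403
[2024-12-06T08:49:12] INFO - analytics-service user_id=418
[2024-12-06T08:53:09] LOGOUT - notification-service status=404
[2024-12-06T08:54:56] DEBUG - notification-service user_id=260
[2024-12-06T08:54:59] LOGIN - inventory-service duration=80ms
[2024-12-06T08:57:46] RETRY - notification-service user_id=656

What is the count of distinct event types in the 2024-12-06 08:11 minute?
4

To count unique event types:

1. Filter events in the minute starting at 2024-12-06 08:11
2. Extract event types from matching entries
3. Count unique types: 4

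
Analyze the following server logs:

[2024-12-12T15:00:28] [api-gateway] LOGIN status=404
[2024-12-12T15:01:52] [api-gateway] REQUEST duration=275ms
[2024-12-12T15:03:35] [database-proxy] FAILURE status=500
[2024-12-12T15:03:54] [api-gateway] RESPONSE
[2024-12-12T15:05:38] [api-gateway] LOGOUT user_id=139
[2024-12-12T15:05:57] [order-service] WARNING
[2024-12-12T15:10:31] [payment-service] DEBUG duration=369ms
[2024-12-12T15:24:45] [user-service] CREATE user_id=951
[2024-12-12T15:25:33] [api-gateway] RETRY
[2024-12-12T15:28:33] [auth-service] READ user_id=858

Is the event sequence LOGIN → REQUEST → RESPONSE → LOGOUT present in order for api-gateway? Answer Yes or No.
Yes

To verify sequence order:

1. Find all events in sequence LOGIN → REQUEST → RESPONSE → LOGOUT for api-gateway
2. Extract their timestamps
3. Check if timestamps are in ascending order
4. Result: Yes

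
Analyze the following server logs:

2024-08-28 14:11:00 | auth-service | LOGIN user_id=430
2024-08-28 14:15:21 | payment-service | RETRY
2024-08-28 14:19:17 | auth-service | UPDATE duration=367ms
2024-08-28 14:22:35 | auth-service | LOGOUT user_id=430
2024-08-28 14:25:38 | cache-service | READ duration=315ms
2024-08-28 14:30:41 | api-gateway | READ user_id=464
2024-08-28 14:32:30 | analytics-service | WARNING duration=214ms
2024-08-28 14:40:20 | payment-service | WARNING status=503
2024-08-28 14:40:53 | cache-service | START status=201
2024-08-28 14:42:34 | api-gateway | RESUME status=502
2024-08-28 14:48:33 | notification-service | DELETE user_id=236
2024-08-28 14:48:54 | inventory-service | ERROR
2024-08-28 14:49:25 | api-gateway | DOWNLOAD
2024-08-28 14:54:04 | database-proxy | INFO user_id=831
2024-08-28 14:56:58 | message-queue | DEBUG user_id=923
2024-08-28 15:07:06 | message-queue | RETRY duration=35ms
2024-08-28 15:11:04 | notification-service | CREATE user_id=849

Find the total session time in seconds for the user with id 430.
695

To calculate session duration:

1. Find LOGIN event for user_id=430: 2024-08-28 14:11:00
2. Find LOGOUT event for user_id=430: 2024-08-28 14:22:35
3. Session duration: 2024-08-28 14:22:35 - 2024-08-28 14:11:00 = 695 seconds (11 minutes)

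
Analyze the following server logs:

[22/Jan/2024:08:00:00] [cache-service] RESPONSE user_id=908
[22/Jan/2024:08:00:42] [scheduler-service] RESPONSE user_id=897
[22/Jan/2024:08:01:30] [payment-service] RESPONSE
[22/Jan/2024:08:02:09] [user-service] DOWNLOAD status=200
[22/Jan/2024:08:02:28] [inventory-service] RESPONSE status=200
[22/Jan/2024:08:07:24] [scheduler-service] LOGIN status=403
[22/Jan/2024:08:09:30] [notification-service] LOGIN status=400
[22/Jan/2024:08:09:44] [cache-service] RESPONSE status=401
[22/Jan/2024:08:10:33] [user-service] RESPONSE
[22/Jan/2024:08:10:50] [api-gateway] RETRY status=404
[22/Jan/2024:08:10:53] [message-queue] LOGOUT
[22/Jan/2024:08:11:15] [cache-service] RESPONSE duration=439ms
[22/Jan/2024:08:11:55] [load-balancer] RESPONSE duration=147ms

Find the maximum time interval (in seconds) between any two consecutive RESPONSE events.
436

To find the longest gap:

1. Extract all RESPONSE events in chronological order
2. Calculate time differences between consecutive events
3. Find the maximum difference
4. Longest gap: 436 seconds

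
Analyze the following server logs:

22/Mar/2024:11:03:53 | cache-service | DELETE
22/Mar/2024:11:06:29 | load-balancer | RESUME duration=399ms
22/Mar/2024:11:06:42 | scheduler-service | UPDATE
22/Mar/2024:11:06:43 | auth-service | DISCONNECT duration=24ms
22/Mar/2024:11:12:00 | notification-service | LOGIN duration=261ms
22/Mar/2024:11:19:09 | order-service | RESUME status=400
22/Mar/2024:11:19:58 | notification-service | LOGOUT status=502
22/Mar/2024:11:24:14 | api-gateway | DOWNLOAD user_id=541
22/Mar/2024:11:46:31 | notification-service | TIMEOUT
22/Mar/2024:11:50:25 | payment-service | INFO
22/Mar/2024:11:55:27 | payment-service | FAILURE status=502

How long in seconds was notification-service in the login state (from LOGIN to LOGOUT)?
478

To calculate state duration:

1. Find LOGIN event for notification-service: 22/Mar/2024:11:12:00
2. Find LOGOUT event for notification-service: 22/Mar/2024:11:19:58
3. Calculate duration: 22/Mar/2024:11:19:58 - 22/Mar/2024:11:12:00 = 478 seconds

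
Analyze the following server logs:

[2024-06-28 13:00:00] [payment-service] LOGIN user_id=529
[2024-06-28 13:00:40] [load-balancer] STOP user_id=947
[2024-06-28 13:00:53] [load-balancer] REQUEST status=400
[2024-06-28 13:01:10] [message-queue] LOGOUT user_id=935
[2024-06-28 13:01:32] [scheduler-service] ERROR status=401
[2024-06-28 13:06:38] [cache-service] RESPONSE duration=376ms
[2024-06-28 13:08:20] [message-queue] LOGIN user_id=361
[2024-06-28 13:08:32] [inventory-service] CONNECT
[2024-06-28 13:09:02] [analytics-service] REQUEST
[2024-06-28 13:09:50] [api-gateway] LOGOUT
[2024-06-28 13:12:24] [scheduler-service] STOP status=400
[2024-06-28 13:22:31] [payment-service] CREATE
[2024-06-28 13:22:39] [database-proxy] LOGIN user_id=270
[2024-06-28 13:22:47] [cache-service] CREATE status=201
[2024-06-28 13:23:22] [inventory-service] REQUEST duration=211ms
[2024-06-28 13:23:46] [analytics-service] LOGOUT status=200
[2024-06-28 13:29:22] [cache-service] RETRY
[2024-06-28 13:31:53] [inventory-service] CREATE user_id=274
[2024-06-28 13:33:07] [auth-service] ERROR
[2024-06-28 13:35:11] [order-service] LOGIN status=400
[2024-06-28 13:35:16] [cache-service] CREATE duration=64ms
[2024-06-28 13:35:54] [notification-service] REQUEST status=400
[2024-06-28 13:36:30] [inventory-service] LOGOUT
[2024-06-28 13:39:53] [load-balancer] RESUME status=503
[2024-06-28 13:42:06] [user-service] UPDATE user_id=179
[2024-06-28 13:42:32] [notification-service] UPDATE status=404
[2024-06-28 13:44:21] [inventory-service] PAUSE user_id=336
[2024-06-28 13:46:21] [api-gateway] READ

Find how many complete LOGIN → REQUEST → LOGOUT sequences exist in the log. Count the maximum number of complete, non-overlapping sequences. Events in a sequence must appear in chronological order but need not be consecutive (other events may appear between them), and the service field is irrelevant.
4

To count sequences:

1. Look for pattern: LOGIN → REQUEST → LOGOUT
2. Greedily scan the log in chronological order, matching each sequence element in turn (ignoring service)
3. Each time the full pattern completes, increment the count and restart matching from the next event
4. Complete non-overlapping sequences found: 4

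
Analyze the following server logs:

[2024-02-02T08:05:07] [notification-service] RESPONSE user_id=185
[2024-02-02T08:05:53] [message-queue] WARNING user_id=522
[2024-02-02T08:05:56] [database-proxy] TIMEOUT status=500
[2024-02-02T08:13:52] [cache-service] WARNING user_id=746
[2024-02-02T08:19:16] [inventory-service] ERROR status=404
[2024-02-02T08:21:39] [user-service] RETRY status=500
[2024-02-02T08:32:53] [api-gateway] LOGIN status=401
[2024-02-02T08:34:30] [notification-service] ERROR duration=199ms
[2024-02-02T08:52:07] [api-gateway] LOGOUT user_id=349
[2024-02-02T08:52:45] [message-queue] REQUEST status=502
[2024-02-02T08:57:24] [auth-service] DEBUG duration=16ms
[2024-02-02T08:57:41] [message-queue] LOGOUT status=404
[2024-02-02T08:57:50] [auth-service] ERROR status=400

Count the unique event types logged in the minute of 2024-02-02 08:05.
3

To count unique event types:

1. Filter events in the minute starting at 2024-02-02 08:05
2. Extract event types from matching entries
3. Count unique types: 3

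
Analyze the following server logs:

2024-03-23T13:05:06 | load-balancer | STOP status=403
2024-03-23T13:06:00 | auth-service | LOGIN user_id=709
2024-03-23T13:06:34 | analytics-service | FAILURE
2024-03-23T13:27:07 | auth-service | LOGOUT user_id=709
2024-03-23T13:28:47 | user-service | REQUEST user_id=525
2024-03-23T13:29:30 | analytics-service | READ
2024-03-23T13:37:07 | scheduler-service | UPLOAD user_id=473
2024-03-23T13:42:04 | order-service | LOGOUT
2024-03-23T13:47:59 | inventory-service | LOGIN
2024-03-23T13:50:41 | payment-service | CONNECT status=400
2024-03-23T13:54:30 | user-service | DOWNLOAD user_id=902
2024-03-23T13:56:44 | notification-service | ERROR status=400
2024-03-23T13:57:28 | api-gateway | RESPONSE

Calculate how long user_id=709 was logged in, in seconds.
1267

To calculate session duration:

1. Find LOGIN event for user_id=709: 2024-03-23T13:06:00
2. Find LOGOUT event for user_id=709: 2024-03-23T13:27:07
3. Session duration: 2024-03-23T13:27:07 - 2024-03-23T13:06:00 = 1267 seconds (21 minutes)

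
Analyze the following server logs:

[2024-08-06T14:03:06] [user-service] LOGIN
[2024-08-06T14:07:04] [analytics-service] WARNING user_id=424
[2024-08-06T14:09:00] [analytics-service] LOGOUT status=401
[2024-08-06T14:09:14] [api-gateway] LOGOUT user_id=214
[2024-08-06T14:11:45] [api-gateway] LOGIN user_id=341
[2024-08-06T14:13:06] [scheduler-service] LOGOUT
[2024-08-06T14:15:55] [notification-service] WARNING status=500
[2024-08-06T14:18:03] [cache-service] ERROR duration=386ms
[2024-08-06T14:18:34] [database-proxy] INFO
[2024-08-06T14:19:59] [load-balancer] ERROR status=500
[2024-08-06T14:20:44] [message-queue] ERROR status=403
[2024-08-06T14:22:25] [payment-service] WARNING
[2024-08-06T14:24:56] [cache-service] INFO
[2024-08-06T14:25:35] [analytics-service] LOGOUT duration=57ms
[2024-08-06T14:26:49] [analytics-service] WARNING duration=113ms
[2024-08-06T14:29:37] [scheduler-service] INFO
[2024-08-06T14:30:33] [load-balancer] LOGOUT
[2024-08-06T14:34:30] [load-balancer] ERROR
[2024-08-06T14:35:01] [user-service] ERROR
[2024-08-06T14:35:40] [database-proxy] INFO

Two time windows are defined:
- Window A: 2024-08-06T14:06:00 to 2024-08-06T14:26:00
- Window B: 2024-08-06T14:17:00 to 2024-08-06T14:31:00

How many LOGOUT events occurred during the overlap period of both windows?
1

To find overlap events:

1. Window A: 2024-08-06T14:06:00 to 2024-08-06T14:26:00
2. Window B: 2024-08-06T14:17:00 to 2024-08-06T14:31:00
3. Overlap period: 2024-08-06T14:17:00 to 2024-08-06T14:26:00
4. Count LOGOUT events in overlap: 1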